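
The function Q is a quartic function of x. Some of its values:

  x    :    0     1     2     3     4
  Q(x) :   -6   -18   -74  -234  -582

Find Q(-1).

-2

Write Q(x) = ax^4 + bx³ + cx² + dx + e; the 5 given values yield a linear system in the 5 coefficients.
Solving, Q(x) = -x^4 - 4x³ - 3x² - 4x - 6.
Then Q(-1) = -2.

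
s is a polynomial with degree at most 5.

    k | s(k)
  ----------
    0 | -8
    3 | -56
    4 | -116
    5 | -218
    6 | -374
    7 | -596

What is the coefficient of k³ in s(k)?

Write s(k) = ak^5 + bk^4 + ck³ + dk² + ek + p; the 6 given values yield a linear system in the 6 coefficients.
Solving, the top 2 coefficients vanish, and s(k) = -2k³ + 3k² - 7k - 8.
The coefficient of k³ is -2.

-2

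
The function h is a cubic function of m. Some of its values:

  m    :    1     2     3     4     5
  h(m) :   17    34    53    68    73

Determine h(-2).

38

Write h(m) = am³ + bm² + cm + d; the 5 given values yield a linear system in the 4 coefficients.
Solving, h(m) = -m³ + 7m² + 3m + 8.
Then h(-2) = 38.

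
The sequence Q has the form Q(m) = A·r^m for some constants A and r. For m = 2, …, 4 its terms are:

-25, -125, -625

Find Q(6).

Consecutive ratio: -125/(-25) = 5, and -625/(-125) = 5, so r = 5.
Then A·5^2 = -25 gives A = -1, and Q(m) = -1·5^m.
Q(6) = -1·5^6 = -15625.

-15625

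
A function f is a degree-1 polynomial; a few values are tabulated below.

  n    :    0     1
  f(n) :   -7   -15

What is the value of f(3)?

-31

Write f(n) = an + b; the 2 given values yield a linear system in the 2 coefficients.
Solving, f(n) = -8n - 7.
Then f(3) = -31.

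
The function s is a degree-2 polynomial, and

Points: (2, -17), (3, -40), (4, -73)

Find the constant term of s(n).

-1

Write s(n) = an² + bn + c; the 3 given values yield a linear system in the 3 coefficients.
Solving, s(n) = -5n² + 2n - 1.
The constant term is s(0) = -1.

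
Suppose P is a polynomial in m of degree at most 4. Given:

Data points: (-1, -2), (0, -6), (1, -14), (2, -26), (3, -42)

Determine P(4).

-62

Write P(m) = am^4 + bm³ + cm² + dm + e; the 5 given values yield a linear system in the 5 coefficients.
Solving, the top 2 coefficients vanish, and P(m) = -2m² - 6m - 6.
Then P(4) = -62.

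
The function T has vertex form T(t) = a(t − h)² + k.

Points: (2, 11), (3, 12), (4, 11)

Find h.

First differences 1, -1; second difference -2 = 2a, so a = -1.
Expanding, the t-coefficient is −2ah = 2h; matching it to the data gives h = 3, and then k = 12.
So T(t) = -1(t − 3)² + 12.
Hence h = 3.

3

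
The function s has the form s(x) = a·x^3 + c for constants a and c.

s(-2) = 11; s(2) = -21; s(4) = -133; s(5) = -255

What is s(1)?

From s(-2) = 11 and s(2) = -21: -8a + c = 11 and 8a + c = -21.
Subtracting: 16a = -32, so a = -2; then c = 11 − (-2)·(-8) = -5.
So s(x) = -2x³ − 5, and s(1) = -7.

-7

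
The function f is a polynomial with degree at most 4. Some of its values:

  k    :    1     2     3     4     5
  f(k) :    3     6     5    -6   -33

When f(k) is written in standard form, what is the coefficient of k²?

4

First differences: 3, -1, -11, -27. Second differences: -4, -10, -16. Third differences: -6, -6.
Level-3 differences are constant, so f has degree 3.
Fitting a degree-3 polynomial gives f(k) = -k³ + 4k² - 2k + 2.
The coefficient of k² is 4.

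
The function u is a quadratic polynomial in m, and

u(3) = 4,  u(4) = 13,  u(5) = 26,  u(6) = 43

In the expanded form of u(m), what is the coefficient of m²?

2

Write u(m) = am² + bm + c; the 4 given values yield a linear system in the 3 coefficients.
Solving, u(m) = 2m² - 5m + 1.
The coefficient of m² is 2.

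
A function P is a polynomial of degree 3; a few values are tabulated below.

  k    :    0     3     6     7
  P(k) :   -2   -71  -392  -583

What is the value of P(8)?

Write P(k) = ak³ + bk² + ck + d; the 4 given values yield a linear system in the 4 coefficients.
Solving, P(k) = -k³ - 5k² + k - 2.
Then P(8) = -826.

-826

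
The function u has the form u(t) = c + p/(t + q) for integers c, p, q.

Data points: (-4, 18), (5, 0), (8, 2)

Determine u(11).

3

(u(t) − c)(t + q) = p for each data point; the three points give a linear system in c and q, then p follows.
Solving: c = 6, q = 1, p = -36, so u(t) = 6 − 36/(t + 1).
Then u(11) = 6 − 36/12 = 3.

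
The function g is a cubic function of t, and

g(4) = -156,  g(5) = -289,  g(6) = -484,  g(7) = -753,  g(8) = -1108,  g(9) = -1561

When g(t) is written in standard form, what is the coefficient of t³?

First differences: -133, -195, -269, -355, -453. Second differences: -62, -74, -86, -98. Third differences: -12, -12, -12.
Level-3 differences are constant, so g has degree 3.
Fitting a degree-3 polynomial gives g(t) = -2t³ - t² - 2t - 4.
The coefficient of t³ is -2.

-2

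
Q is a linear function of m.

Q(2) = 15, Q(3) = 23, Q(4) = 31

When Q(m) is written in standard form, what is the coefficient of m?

8

First differences: 8, 8.
Level-1 differences are constant, so Q has degree 1.
Fitting a degree-1 polynomial gives Q(m) = 8m - 1.
The coefficient of m is 8.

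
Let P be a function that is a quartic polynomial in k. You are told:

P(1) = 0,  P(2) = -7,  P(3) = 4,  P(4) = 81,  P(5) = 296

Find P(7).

Write P(k) = ak^4 + bk³ + ck² + dk + e; the 5 given values yield a linear system in the 5 coefficients.
Solving, P(k) = k^4 - 2k³ - 4k² + 4k + 1.
Then P(7) = 1548.

1548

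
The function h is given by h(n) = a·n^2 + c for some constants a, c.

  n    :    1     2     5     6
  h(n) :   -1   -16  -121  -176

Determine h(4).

From h(1) = -1 and h(2) = -16: 1a + c = -1 and 4a + c = -16.
Subtracting: 3a = -15, so a = -5; then c = -1 − (-5)·1 = 4.
So h(n) = -5n² + 4, and h(4) = -76.

-76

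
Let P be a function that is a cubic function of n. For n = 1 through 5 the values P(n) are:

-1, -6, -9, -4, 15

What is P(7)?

First differences: -5, -3, 5, 19. Second differences: 2, 8, 14. Third differences: 6, 6.
Level-3 differences are constant, so P has degree 3.
Fitting a degree-3 polynomial gives P(n) = n³ - 5n² + 3n.
Then P(7) = 119.

119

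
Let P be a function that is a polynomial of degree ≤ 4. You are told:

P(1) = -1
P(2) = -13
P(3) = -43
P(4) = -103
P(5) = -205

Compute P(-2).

47

First differences: -12, -30, -60, -102. Second differences: -18, -30, -42. Third differences: -12, -12.
Level-3 differences are constant, so P has degree 3.
Fitting a degree-3 polynomial gives P(k) = -2k³ + 3k² - 7k + 5.
Then P(-2) = 47.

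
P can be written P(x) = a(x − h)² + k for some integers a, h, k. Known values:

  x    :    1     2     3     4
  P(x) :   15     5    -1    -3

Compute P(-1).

47

First differences -10, -6, -2; second difference 4 = 2a, so a = 2.
Expanding, the x-coefficient is −2ah = -4h; matching it to the data gives h = 4, and then k = -3.
So P(x) = 2(x − 4)² − 3.
P(-1) = 2·(-5)² − 3 = 47.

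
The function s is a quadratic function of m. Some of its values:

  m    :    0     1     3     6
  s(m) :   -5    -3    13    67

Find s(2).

Write s(m) = am² + bm + c; the 4 given values yield a linear system in the 3 coefficients.
Solving, s(m) = 2m² - 5.
Then s(2) = 3.

3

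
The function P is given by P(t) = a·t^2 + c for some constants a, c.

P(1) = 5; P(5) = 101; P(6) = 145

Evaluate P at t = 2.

17

From P(1) = 5 and P(5) = 101: 1a + c = 5 and 25a + c = 101.
Subtracting: 24a = 96, so a = 4; then c = 5 − 4·1 = 1.
So P(t) = 4t² + 1, and P(2) = 17.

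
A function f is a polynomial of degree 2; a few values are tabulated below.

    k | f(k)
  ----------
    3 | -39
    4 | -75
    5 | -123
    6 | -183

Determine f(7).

-255

Write f(k) = ak² + bk + c; the 4 given values yield a linear system in the 3 coefficients.
Solving, f(k) = -6k² + 6k - 3.
Then f(7) = -255.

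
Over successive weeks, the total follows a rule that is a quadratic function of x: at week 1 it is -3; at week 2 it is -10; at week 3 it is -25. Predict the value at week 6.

-118

Write the value at x as h(x).
Write h(x) = ax² + bx + c; the 3 given values yield a linear system in the 3 coefficients.
Solving, h(x) = -4x² + 5x - 4.
Then h(6) = -118.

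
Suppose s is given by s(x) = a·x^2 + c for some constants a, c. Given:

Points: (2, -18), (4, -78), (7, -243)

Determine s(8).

From s(2) = -18 and s(4) = -78: 4a + c = -18 and 16a + c = -78.
Subtracting: 12a = -60, so a = -5; then c = -18 − (-5)·4 = 2.
So s(x) = -5x² + 2, and s(8) = -318.

-318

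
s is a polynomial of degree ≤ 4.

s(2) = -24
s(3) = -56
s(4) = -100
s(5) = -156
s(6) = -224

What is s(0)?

4

First differences: -32, -44, -56, -68. Second differences: -12, -12, -12.
Level-2 differences are constant, so s has degree 2.
Fitting a degree-2 polynomial gives s(k) = -6k² - 2k + 4.
The constant term is s(0) = 4.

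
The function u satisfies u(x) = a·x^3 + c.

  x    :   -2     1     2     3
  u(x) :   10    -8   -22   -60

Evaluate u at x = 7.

From u(-2) = 10 and u(1) = -8: -8a + c = 10 and 1a + c = -8.
Subtracting: 9a = -18, so a = -2; then c = 10 − (-2)·(-8) = -6.
So u(x) = -2x³ − 6, and u(7) = -692.

-692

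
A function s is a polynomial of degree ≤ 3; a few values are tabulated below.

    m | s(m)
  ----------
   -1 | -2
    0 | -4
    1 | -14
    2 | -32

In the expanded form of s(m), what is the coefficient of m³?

First differences: -2, -10, -18. Second differences: -8, -8.
Level-2 differences are constant, so s has degree 2.
Fitting a degree-2 polynomial gives s(m) = -4m² - 6m - 4.
The coefficient of m³ is 0.

0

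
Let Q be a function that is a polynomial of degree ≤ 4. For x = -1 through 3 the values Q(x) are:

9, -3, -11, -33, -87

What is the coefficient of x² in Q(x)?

First differences: -12, -8, -22, -54. Second differences: 4, -14, -32. Third differences: -18, -18.
Level-3 differences are constant, so Q has degree 3.
Fitting a degree-3 polynomial gives Q(x) = -3x³ + 2x² - 7x - 3.
The coefficient of x² is 2.

2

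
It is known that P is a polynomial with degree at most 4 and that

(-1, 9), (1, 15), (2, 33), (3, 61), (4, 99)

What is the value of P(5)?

Write P(t) = at^4 + bt³ + ct² + dt + e; the 5 given values yield a linear system in the 5 coefficients.
Solving, the top 2 coefficients vanish, and P(t) = 5t² + 3t + 7.
Then P(5) = 147.

147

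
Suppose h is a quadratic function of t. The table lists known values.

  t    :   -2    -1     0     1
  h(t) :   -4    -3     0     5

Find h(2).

First differences: 1, 3, 5. Second differences: 2, 2.
Level-2 differences are constant, so h has degree 2.
Extending the table by one column gives the next first difference 7, so h(2) = 5 + 7 = 12.

12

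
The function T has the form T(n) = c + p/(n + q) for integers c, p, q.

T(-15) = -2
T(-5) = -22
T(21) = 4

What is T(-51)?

(T(n) − c)(n + q) = p for each data point; the three points give a linear system in c and q, then p follows.
Solving: c = 2, q = 3, p = 48, so T(n) = 2 + 48/(n + 3).
Then T(-51) = 2 + 48/(-48) = 1.

1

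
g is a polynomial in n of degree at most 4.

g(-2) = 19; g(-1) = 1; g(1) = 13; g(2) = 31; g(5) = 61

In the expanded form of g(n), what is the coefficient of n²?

Write g(n) = an^4 + bn³ + cn² + dn + e; the 5 given values yield a linear system in the 5 coefficients.
Solving, the leading coefficient vanishes, and g(n) = -n³ + 6n² + 7n + 1.
The coefficient of n² is 6.

6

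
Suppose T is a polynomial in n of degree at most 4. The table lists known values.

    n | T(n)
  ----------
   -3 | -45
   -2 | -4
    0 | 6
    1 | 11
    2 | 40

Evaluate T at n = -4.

-134

Write T(n) = an^4 + bn³ + cn² + dn + e; the 5 given values yield a linear system in the 5 coefficients.
Solving, the leading coefficient vanishes, and T(n) = 3n³ + 3n² - n + 6.
Then T(-4) = -134.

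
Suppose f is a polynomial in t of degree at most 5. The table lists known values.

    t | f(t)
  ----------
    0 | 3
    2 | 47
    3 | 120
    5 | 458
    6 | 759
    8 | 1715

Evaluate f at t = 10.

Write f(t) = at^5 + bt^4 + ct³ + dt² + et + p; the 6 given values yield a linear system in the 6 coefficients.
Solving, the top 2 coefficients vanish, and f(t) = 3t³ + 2t² + 6t + 3.
Then f(10) = 3263.

3263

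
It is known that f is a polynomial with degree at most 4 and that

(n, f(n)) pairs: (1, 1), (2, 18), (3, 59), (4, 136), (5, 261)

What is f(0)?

First differences: 17, 41, 77, 125. Second differences: 24, 36, 48. Third differences: 12, 12.
Level-3 differences are constant, so f has degree 3.
Fitting a degree-3 polynomial gives f(n) = 2n³ + 3n - 4.
The constant term is f(0) = -4.

-4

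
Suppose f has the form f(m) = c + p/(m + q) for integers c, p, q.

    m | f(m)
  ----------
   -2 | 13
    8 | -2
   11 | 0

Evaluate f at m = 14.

1

(f(m) − c)(m + q) = p for each data point; the three points give a linear system in c and q, then p follows.
Solving: c = 4, q = -2, p = -36, so f(m) = 4 − 36/(m − 2).
Then f(14) = 4 − 36/12 = 1.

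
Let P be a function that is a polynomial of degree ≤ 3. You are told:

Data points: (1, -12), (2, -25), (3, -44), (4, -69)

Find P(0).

Write P(t) = at³ + bt² + ct + d; the 4 given values yield a linear system in the 4 coefficients.
Solving, the leading coefficient vanishes, and P(t) = -3t² - 4t - 5.
Then P(0) = -5.

-5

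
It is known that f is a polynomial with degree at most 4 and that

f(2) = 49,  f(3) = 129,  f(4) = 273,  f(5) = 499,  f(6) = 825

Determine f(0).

First differences: 80, 144, 226, 326. Second differences: 64, 82, 100. Third differences: 18, 18.
Level-3 differences are constant, so f has degree 3.
Fitting a degree-3 polynomial gives f(n) = 3n³ + 5n² - 2n + 9.
Then f(0) = 9.

9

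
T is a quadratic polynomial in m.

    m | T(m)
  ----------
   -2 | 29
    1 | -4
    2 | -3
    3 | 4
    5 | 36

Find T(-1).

Write T(m) = am² + bm + c; the 5 given values yield a linear system in the 3 coefficients.
Solving, T(m) = 3m² - 8m + 1.
Then T(-1) = 12.

12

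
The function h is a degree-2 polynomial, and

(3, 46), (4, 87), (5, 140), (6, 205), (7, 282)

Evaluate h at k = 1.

0

First differences: 41, 53, 65, 77. Second differences: 12, 12, 12.
Level-2 differences are constant, so h has degree 2.
Fitting a degree-2 polynomial gives h(k) = 6k² - k - 5.
Then h(1) = 0.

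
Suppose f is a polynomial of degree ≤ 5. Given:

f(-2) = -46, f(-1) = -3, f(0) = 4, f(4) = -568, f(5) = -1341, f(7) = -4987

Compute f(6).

Write f(t) = at^5 + bt^4 + ct³ + dt² + et + p; the 6 given values yield a linear system in the 6 coefficients.
Solving, the leading coefficient vanishes, and f(t) = -2t^4 - 4t² + t + 4.
Then f(6) = -2726.

-2726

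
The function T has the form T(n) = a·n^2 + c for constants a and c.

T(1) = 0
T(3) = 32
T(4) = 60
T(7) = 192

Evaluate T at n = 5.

96

From T(1) = 0 and T(3) = 32: 1a + c = 0 and 9a + c = 32.
Subtracting: 8a = 32, so a = 4; then c = 0 − 4·1 = -4.
So T(n) = 4n² − 4, and T(5) = 96.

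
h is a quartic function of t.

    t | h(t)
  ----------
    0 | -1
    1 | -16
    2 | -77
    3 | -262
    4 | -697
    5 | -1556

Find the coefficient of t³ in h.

Write h(t) = at^4 + bt³ + ct² + dt + e; the 6 given values yield a linear system in the 5 coefficients.
Solving, h(t) = -2t^4 - t³ - 6t² - 6t - 1.
The coefficient of t³ is -1.

-1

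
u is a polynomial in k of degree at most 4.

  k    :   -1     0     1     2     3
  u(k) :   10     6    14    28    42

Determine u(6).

First differences: -4, 8, 14, 14. Second differences: 12, 6, 0. Third differences: -6, -6.
Level-3 differences are constant, so u has degree 3.
Fitting a degree-3 polynomial gives u(k) = -k³ + 6k² + 3k + 6.
Then u(6) = 24.

24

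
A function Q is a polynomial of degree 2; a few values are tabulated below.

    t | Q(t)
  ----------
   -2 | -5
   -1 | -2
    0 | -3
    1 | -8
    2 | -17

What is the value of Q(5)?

-68

Write Q(t) = at² + bt + c; the 5 given values yield a linear system in the 3 coefficients.
Solving, Q(t) = -2t² - 3t - 3.
Then Q(5) = -68.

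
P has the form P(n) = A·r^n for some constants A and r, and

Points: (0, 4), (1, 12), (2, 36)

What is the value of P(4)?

Consecutive ratio: 12/4 = 3, and 36/12 = 3, so r = 3.
Then A·3^0 = 4 gives A = 4, and P(n) = 4·3^n.
P(4) = 4·3^4 = 324.

324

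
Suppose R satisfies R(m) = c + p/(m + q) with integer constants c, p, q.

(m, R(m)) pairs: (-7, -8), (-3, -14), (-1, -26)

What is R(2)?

46

(R(m) − c)(m + q) = p for each data point; the three points give a linear system in c and q, then p follows.
Solving: c = -2, q = -1, p = 48, so R(m) = -2 + 48/(m − 1).
Then R(2) = -2 + 48/1 = 46.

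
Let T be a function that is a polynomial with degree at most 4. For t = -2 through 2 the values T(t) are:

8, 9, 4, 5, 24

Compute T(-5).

-151

First differences: 1, -5, 1, 19. Second differences: -6, 6, 18. Third differences: 12, 12.
Level-3 differences are constant, so T has degree 3.
Fitting a degree-3 polynomial gives T(t) = 2t³ + 3t² - 4t + 4.
Then T(-5) = -151.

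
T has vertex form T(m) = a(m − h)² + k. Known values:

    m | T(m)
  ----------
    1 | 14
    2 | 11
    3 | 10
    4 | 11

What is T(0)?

First differences -3, -1, 1; second difference 2 = 2a, so a = 1.
Expanding, the m-coefficient is −2ah = -2h; matching it to the data gives h = 3, and then k = 10.
So T(m) = 1(m − 3)² + 10.
T(0) = 1·(-3)² + 10 = 19.

19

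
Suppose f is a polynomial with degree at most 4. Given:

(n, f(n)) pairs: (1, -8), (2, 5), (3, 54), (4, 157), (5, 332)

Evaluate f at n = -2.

Write f(n) = an^4 + bn³ + cn² + dn + e; the 5 given values yield a linear system in the 5 coefficients.
Solving, the leading coefficient vanishes, and f(n) = 3n³ - 8n - 3.
Then f(-2) = -11.

-11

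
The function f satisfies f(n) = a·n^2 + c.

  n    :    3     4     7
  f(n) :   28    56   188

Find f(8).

From f(3) = 28 and f(4) = 56: 9a + c = 28 and 16a + c = 56.
Subtracting: 7a = 28, so a = 4; then c = 28 − 4·9 = -8.
So f(n) = 4n² − 8, and f(8) = 248.

248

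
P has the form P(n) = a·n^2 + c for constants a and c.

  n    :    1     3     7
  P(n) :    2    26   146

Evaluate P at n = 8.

From P(1) = 2 and P(3) = 26: 1a + c = 2 and 9a + c = 26.
Subtracting: 8a = 24, so a = 3; then c = 2 − 3·1 = -1.
So P(n) = 3n² − 1, and P(8) = 191.

191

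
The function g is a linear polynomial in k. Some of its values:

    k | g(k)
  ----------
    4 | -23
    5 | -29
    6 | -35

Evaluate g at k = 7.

First differences: -6, -6.
Level-1 differences are constant, so g has degree 1.
Fitting a degree-1 polynomial gives g(k) = -6k + 1.
Then g(7) = -41.

-41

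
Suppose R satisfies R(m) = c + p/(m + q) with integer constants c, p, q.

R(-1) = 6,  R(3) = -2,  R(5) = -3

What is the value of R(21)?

-5

(R(m) − c)(m + q) = p for each data point; the three points give a linear system in c and q, then p follows.
Solving: c = -6, q = 3, p = 24, so R(m) = -6 + 24/(m + 3).
Then R(21) = -6 + 24/24 = -5.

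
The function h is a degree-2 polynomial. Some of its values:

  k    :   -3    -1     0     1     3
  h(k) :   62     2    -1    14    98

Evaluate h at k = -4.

119

Write h(k) = ak² + bk + c; the 5 given values yield a linear system in the 3 coefficients.
Solving, h(k) = 9k² + 6k - 1.
Then h(-4) = 119.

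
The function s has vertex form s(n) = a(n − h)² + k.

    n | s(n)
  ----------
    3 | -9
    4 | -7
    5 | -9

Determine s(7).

First differences 2, -2; second difference -4 = 2a, so a = -2.
Expanding, the n-coefficient is −2ah = 4h; matching it to the data gives h = 4, and then k = -7.
So s(n) = -2(n − 4)² − 7.
s(7) = -2·3² − 7 = -25.

-25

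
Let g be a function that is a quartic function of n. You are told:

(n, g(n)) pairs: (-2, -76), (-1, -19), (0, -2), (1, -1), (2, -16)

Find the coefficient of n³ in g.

Write g(n) = an^4 + bn³ + cn² + dn + e; the 5 given values yield a linear system in the 5 coefficients.
Solving, g(n) = -n^4 + 2n³ - 7n² + 7n - 2.
The coefficient of n³ is 2.

2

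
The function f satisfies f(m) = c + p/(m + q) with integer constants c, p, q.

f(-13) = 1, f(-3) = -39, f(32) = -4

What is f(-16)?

(f(m) − c)(m + q) = p for each data point; the three points give a linear system in c and q, then p follows.
Solving: c = -3, q = 4, p = -36, so f(m) = -3 − 36/(m + 4).
Then f(-16) = -3 − 36/(-12) = 0.

0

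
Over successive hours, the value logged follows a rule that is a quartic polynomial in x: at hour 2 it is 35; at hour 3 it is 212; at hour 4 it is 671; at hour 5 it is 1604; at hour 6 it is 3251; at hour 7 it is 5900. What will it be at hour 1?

Write the value at x as s(x).
First differences: 177, 459, 933, 1647, 2649. Second differences: 282, 474, 714, 1002. Third differences: 192, 240, 288. Fourth differences: 48, 48.
Level-4 differences are constant, so s has degree 4.
Fitting a degree-4 polynomial gives s(x) = 2x^4 + 4x³ - 5x² - 4x - 1.
Then s(1) = -4.

-4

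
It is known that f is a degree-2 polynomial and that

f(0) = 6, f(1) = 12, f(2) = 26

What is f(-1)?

Write f(t) = at² + bt + c; the 3 given values yield a linear system in the 3 coefficients.
Solving, f(t) = 4t² + 2t + 6.
Then f(-1) = 8.

8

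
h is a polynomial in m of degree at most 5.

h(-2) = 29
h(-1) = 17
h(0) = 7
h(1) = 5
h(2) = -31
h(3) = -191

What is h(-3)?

Write h(m) = am^5 + bm^4 + cm³ + dm² + em + p; the 6 given values yield a linear system in the 6 coefficients.
Solving, the leading coefficient vanishes, and h(m) = -2m^4 - 3m³ + 6m² - 3m + 7.
Then h(-3) = -11.

-11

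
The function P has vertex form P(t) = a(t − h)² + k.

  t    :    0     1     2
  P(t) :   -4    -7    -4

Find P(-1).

5

First differences -3, 3; second difference 6 = 2a, so a = 3.
Expanding, the t-coefficient is −2ah = -6h; matching it to the data gives h = 1, and then k = -7.
So P(t) = 3(t − 1)² − 7.
P(-1) = 3·(-2)² − 7 = 5.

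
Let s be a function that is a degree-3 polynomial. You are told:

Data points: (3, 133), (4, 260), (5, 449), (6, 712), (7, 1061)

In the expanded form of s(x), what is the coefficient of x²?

Write s(x) = ax³ + bx² + cx + d; the 5 given values yield a linear system in the 4 coefficients.
Solving, s(x) = 2x³ + 7x² + 4x + 4.
The coefficient of x² is 7.

7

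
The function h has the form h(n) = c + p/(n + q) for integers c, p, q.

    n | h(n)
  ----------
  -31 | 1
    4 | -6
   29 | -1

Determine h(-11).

3

(h(n) − c)(n + q) = p for each data point; the three points give a linear system in c and q, then p follows.
Solving: c = 0, q = 1, p = -30, so h(n) = -30/(n + 1).
Then h(-11) = 0 − 30/(-10) = 3.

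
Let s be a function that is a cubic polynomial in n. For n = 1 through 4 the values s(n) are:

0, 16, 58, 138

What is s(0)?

Write s(n) = an³ + bn² + cn + d; the 4 given values yield a linear system in the 4 coefficients.
Solving, s(n) = 2n³ + n² - n - 2.
The constant term is s(0) = -2.

-2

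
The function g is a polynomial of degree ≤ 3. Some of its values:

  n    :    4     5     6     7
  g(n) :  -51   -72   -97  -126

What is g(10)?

First differences: -21, -25, -29. Second differences: -4, -4.
Level-2 differences are constant, so g has degree 2.
Fitting a degree-2 polynomial gives g(n) = -2n² - 3n - 7.
Then g(10) = -237.

-237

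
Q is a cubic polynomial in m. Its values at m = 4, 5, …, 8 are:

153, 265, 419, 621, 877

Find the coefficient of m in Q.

First differences: 112, 154, 202, 256. Second differences: 42, 48, 54. Third differences: 6, 6.
Level-3 differences are constant, so Q has degree 3.
Fitting a degree-3 polynomial gives Q(m) = m³ + 6m² - 3m + 5.
The coefficient of m is -3.

-3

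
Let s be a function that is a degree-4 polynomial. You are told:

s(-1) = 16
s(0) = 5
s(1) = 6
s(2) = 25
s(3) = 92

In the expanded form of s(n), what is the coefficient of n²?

5

Write s(n) = an^4 + bn³ + cn² + dn + e; the 5 given values yield a linear system in the 5 coefficients.
Solving, s(n) = n^4 - n³ + 5n² - 4n + 5.
The coefficient of n² is 5.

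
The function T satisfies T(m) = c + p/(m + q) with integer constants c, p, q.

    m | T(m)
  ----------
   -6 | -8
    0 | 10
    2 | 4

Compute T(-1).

(T(m) − c)(m + q) = p for each data point; the three points give a linear system in c and q, then p follows.
Solving: c = -2, q = 2, p = 24, so T(m) = -2 + 24/(m + 2).
Then T(-1) = -2 + 24/1 = 22.

22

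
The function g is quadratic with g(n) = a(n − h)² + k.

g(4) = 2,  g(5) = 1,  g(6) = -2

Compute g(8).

First differences -1, -3; second difference -2 = 2a, so a = -1.
Expanding, the n-coefficient is −2ah = 2h; matching it to the data gives h = 4, and then k = 2.
So g(n) = -1(n − 4)² + 2.
g(8) = -1·4² + 2 = -14.

-14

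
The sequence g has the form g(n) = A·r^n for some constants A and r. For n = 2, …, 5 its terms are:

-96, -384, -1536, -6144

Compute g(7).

Consecutive ratio: -384/(-96) = 4, and -1536/(-384) = 4, so r = 4.
Then A·4^2 = -96 gives A = -6, and g(n) = -6·4^n.
g(7) = -6·4^7 = -98304.

-98304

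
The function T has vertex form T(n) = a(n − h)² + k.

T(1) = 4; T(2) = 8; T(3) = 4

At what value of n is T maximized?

First differences 4, -4; second difference -8 = 2a, so a = -4.
Expanding, the n-coefficient is −2ah = 8h; matching it to the data gives h = 2, and then k = 8.
So T(n) = -4(n − 2)² + 8.
Hence h = 2.

2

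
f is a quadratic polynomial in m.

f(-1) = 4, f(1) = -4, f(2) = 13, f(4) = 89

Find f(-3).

Write f(m) = am² + bm + c; the 4 given values yield a linear system in the 3 coefficients.
Solving, f(m) = 7m² - 4m - 7.
Then f(-3) = 68.

68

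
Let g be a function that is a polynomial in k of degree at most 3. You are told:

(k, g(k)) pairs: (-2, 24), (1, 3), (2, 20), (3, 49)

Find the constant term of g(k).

-2

Write g(k) = ak³ + bk² + ck + d; the 4 given values yield a linear system in the 4 coefficients.
Solving, the leading coefficient vanishes, and g(k) = 6k² - k - 2.
The constant term is g(0) = -2.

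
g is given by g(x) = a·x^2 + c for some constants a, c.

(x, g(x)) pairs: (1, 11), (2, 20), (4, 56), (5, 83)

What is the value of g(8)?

From g(1) = 11 and g(2) = 20: 1a + c = 11 and 4a + c = 20.
Subtracting: 3a = 9, so a = 3; then c = 11 − 3·1 = 8.
So g(x) = 3x² + 8, and g(8) = 200.

200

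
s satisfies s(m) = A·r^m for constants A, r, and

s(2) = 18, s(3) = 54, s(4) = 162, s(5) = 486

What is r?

Consecutive ratio: 54/18 = 3, and 162/54 = 3, so r = 3.
Then A·3^2 = 18 gives A = 2, and s(m) = 2·3^m.

3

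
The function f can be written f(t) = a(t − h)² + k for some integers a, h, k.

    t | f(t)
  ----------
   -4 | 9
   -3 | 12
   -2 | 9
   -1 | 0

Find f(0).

-15

First differences 3, -3, -9; second difference -6 = 2a, so a = -3.
Expanding, the t-coefficient is −2ah = 6h; matching it to the data gives h = -3, and then k = 12.
So f(t) = -3(t + 3)² + 12.
f(0) = -3·3² + 12 = -15.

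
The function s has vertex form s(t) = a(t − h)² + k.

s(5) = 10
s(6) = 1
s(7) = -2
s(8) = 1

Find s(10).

25

First differences -9, -3, 3; second difference 6 = 2a, so a = 3.
Expanding, the t-coefficient is −2ah = -6h; matching it to the data gives h = 7, and then k = -2.
So s(t) = 3(t − 7)² − 2.
s(10) = 3·3² − 2 = 25.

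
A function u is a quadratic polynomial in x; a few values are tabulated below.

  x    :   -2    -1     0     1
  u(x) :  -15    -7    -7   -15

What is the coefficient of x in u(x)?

-4

Write u(x) = ax² + bx + c; the 4 given values yield a linear system in the 3 coefficients.
Solving, u(x) = -4x² - 4x - 7.
The coefficient of x is -4.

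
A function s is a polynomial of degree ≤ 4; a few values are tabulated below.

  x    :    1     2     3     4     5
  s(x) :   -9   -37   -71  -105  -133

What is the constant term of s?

Write s(x) = ax^4 + bx³ + cx² + dx + e; the 5 given values yield a linear system in the 5 coefficients.
Solving, the leading coefficient vanishes, and s(x) = x³ - 9x² - 8x + 7.
The constant term is s(0) = 7.

7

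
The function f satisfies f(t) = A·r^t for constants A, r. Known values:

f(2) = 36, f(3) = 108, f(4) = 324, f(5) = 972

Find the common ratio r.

3

Consecutive ratio: 108/36 = 3, and 324/108 = 3, so r = 3.
Then A·3^2 = 36 gives A = 4, and f(t) = 4·3^t.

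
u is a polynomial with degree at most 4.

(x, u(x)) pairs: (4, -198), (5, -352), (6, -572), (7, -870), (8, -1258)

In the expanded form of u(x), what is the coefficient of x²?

Write u(x) = ax^4 + bx³ + cx² + dx + e; the 5 given values yield a linear system in the 5 coefficients.
Solving, the leading coefficient vanishes, and u(x) = -2x³ - 3x² - 5x - 2.
The coefficient of x² is -3.

-3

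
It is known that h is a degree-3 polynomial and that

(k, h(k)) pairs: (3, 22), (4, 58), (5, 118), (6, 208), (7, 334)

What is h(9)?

718

Write h(k) = ak³ + bk² + ck + d; the 5 given values yield a linear system in the 4 coefficients.
Solving, h(k) = k³ - k - 2.
Then h(9) = 718.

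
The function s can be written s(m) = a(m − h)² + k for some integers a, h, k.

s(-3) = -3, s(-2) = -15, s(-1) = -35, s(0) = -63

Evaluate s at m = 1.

-99

First differences -12, -20, -28; second difference -8 = 2a, so a = -4.
Expanding, the m-coefficient is −2ah = 8h; matching it to the data gives h = -4, and then k = 1.
So s(m) = -4(m + 4)² + 1.
s(1) = -4·5² + 1 = -99.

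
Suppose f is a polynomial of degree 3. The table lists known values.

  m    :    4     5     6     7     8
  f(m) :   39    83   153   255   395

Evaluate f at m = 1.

First differences: 44, 70, 102, 140. Second differences: 26, 32, 38. Third differences: 6, 6.
Level-3 differences are constant, so f has degree 3.
Fitting a degree-3 polynomial gives f(m) = m³ - 2m² + m + 3.
Then f(1) = 3.

3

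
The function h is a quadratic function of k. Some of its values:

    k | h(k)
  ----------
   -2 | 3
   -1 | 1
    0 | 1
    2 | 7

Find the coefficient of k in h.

1

Write h(k) = ak² + bk + c; the 4 given values yield a linear system in the 3 coefficients.
Solving, h(k) = k² + k + 1.
The coefficient of k is 1.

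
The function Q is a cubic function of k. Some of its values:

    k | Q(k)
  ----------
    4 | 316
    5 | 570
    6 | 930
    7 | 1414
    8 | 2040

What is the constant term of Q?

0

Write Q(k) = ak³ + bk² + ck + d; the 5 given values yield a linear system in the 4 coefficients.
Solving, Q(k) = 3k³ + 8k² - k.
The constant term is Q(0) = 0.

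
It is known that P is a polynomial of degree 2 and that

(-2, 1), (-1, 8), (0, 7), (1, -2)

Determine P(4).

-77

Write P(x) = ax² + bx + c; the 4 given values yield a linear system in the 3 coefficients.
Solving, P(x) = -4x² - 5x + 7.
Then P(4) = -77.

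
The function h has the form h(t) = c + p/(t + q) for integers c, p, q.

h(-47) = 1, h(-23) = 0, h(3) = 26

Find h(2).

50

(h(t) − c)(t + q) = p for each data point; the three points give a linear system in c and q, then p follows.
Solving: c = 2, q = -1, p = 48, so h(t) = 2 + 48/(t − 1).
Then h(2) = 2 + 48/1 = 50.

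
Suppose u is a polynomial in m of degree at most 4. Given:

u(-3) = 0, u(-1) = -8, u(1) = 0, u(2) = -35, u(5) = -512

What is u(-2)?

Write u(m) = am^4 + bm³ + cm² + dm + e; the 5 given values yield a linear system in the 5 coefficients.
Solving, the leading coefficient vanishes, and u(m) = -3m³ - 7m² + 7m + 3.
Then u(-2) = -15.

-15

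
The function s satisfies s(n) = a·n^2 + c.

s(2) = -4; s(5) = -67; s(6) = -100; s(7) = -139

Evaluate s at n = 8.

From s(2) = -4 and s(5) = -67: 4a + c = -4 and 25a + c = -67.
Subtracting: 21a = -63, so a = -3; then c = -4 − (-3)·4 = 8.
So s(n) = -3n² + 8, and s(8) = -184.

-184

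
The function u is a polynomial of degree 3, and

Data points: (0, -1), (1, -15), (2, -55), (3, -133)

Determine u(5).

-451

Write u(n) = an³ + bn² + cn + d; the 4 given values yield a linear system in the 4 coefficients.
Solving, u(n) = -2n³ - 7n² - 5n - 1.
Then u(5) = -451.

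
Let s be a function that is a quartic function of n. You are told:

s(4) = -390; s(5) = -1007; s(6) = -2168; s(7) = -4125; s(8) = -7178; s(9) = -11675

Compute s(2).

First differences: -617, -1161, -1957, -3053, -4497. Second differences: -544, -796, -1096, -1444. Third differences: -252, -300, -348. Fourth differences: -48, -48.
Level-4 differences are constant, so s has degree 4.
Fitting a degree-4 polynomial gives s(n) = -2n^4 + 2n³ - n - 2.
Then s(2) = -20.

-20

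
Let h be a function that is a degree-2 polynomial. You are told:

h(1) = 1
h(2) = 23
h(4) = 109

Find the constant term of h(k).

-7

Write h(k) = ak² + bk + c; the 3 given values yield a linear system in the 3 coefficients.
Solving, h(k) = 7k² + k - 7.
The constant term is h(0) = -7.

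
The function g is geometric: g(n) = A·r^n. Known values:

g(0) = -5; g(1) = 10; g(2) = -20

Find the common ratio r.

Consecutive ratio: 10/(-5) = -2, and -20/10 = -2, so r = -2.
Then A·(-2)^0 = -5 gives A = -5, and g(n) = -5·(-2)^n.

-2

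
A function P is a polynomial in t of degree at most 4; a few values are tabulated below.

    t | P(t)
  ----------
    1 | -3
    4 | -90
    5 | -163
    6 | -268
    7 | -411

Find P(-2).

12

Write P(t) = at^4 + bt³ + ct² + dt + e; the 5 given values yield a linear system in the 5 coefficients.
Solving, the leading coefficient vanishes, and P(t) = -t³ - t² - 3t + 2.
Then P(-2) = 12.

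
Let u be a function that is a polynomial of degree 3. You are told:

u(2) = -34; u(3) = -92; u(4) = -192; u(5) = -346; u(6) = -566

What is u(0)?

4

First differences: -58, -100, -154, -220. Second differences: -42, -54, -66. Third differences: -12, -12.
Level-3 differences are constant, so u has degree 3.
Fitting a degree-3 polynomial gives u(m) = -2m³ - 3m² - 5m + 4.
The constant term is u(0) = 4.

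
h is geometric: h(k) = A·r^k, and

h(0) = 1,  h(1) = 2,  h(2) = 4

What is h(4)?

16

Consecutive ratio: 2/1 = 2, and 4/2 = 2, so r = 2.
Then A·2^0 = 1 gives A = 1, and h(k) = 1·2^k.
h(4) = 1·2^4 = 16.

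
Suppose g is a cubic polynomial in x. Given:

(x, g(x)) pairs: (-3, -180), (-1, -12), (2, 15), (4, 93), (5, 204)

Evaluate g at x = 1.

Write g(x) = ax³ + bx² + cx + d; the 5 given values yield a linear system in the 4 coefficients.
Solving, g(x) = 3x³ - 9x² + 9x + 9.
Then g(1) = 12.

12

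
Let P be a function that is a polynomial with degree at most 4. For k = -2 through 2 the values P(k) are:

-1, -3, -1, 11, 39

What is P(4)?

167

First differences: -2, 2, 12, 28. Second differences: 4, 10, 16. Third differences: 6, 6.
Level-3 differences are constant, so P has degree 3.
Fitting a degree-3 polynomial gives P(k) = k³ + 5k² + 6k - 1.
Then P(4) = 167.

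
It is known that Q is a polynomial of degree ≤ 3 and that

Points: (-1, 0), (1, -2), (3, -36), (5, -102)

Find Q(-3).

Write Q(k) = ak³ + bk² + ck + d; the 4 given values yield a linear system in the 4 coefficients.
Solving, the leading coefficient vanishes, and Q(k) = -4k² - k + 3.
Then Q(-3) = -30.

-30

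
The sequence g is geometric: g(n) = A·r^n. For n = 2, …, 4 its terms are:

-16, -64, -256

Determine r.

4

Consecutive ratio: -64/(-16) = 4, and -256/(-64) = 4, so r = 4.
Then A·4^2 = -16 gives A = -1, and g(n) = -1·4^n.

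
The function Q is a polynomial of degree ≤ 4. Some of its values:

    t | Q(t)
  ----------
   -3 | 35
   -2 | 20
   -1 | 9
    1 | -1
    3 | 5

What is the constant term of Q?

2

Write Q(t) = at^4 + bt³ + ct² + dt + e; the 5 given values yield a linear system in the 5 coefficients.
Solving, the top 2 coefficients vanish, and Q(t) = 2t² - 5t + 2.
The constant term is Q(0) = 2.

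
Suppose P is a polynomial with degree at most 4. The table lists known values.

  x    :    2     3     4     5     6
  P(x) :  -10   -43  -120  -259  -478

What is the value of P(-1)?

Write P(x) = ax^4 + bx³ + cx² + dx + e; the 5 given values yield a linear system in the 5 coefficients.
Solving, the leading coefficient vanishes, and P(x) = -3x³ + 5x² - x - 4.
Then P(-1) = 5.

5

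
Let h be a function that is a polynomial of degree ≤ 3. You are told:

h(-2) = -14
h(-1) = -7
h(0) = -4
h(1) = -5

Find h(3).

Write h(x) = ax³ + bx² + cx + d; the 4 given values yield a linear system in the 4 coefficients.
Solving, the leading coefficient vanishes, and h(x) = -2x² + x - 4.
Then h(3) = -19.

-19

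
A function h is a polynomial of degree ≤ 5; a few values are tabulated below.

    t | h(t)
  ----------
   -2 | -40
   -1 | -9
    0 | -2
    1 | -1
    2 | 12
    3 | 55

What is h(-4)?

-246

First differences: 31, 7, 1, 13, 43. Second differences: -24, -6, 12, 30. Third differences: 18, 18, 18.
Level-3 differences are constant, so h has degree 3.
Fitting a degree-3 polynomial gives h(t) = 3t³ - 3t² + t - 2.
Then h(-4) = -246.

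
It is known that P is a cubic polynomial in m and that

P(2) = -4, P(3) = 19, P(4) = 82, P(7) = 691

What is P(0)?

Write P(m) = am³ + bm² + cm + d; the 4 given values yield a linear system in the 4 coefficients.
Solving, P(m) = 3m³ - 7m² + m - 2.
The constant term is P(0) = -2.

-2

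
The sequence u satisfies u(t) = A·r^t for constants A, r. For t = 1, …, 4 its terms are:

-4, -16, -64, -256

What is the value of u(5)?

-1024

Consecutive ratio: -16/(-4) = 4, and -64/(-16) = 4, so r = 4.
Then A·4^1 = -4 gives A = -1, and u(t) = -1·4^t.
u(5) = -1·4^5 = -1024.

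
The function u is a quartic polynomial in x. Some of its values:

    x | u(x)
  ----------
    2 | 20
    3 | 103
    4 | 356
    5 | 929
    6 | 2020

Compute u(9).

11101

Write u(x) = ax^4 + bx³ + cx² + dx + e; the 5 given values yield a linear system in the 5 coefficients.
Solving, u(x) = 2x^4 - 3x³ + 2x² + 4.
Then u(9) = 11101.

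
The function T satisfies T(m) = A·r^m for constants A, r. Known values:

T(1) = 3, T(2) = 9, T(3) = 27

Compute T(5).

243

Consecutive ratio: 9/3 = 3, and 27/9 = 3, so r = 3.
Then A·3^1 = 3 gives A = 1, and T(m) = 1·3^m.
T(5) = 1·3^5 = 243.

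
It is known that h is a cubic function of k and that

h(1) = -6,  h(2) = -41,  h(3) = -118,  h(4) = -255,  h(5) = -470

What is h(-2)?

27

Write h(k) = ak³ + bk² + ck + d; the 5 given values yield a linear system in the 4 coefficients.
Solving, h(k) = -3k³ - 3k² - 5k + 5.
Then h(-2) = 27.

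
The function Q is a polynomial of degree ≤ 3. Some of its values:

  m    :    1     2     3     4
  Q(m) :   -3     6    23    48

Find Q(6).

First differences: 9, 17, 25. Second differences: 8, 8.
Level-2 differences are constant, so Q has degree 2.
Fitting a degree-2 polynomial gives Q(m) = 4m² - 3m - 4.
Then Q(6) = 122.

122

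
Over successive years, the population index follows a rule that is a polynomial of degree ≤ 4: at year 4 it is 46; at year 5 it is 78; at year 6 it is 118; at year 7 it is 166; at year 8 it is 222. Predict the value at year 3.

22

Write the value at t as g(t).
First differences: 32, 40, 48, 56. Second differences: 8, 8, 8.
Level-2 differences are constant, so g has degree 2.
Fitting a degree-2 polynomial gives g(t) = 4t² - 4t - 2.
Then g(3) = 22.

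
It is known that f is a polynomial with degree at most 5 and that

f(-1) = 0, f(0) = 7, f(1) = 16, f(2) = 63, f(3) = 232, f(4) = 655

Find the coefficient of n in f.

Write f(n) = an^5 + bn^4 + cn³ + dn² + en + p; the 6 given values yield a linear system in the 6 coefficients.
Solving, the leading coefficient vanishes, and f(n) = 2n^4 + 2n³ - n² + 6n + 7.
The coefficient of n is 6.

6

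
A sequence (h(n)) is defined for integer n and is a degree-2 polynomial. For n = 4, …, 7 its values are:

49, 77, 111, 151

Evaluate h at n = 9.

Write h(n) = an² + bn + c; the 4 given values yield a linear system in the 3 coefficients.
Solving, h(n) = 3n² + n - 3.
Then h(9) = 249.

249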